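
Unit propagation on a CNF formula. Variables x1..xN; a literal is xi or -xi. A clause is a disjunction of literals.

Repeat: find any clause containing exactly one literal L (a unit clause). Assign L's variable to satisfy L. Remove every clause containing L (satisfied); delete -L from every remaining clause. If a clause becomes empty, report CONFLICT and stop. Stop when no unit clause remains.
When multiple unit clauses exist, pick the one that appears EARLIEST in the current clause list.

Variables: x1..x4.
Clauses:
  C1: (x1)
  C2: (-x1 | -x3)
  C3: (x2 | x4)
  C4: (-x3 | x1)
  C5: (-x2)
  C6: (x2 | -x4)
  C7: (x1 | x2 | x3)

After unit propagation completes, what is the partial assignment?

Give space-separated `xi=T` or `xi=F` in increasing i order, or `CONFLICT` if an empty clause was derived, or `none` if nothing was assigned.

Answer: CONFLICT

Derivation:
unit clause [1] forces x1=T; simplify:
  drop -1 from [-1, -3] -> [-3]
  satisfied 3 clause(s); 4 remain; assigned so far: [1]
unit clause [-3] forces x3=F; simplify:
  satisfied 1 clause(s); 3 remain; assigned so far: [1, 3]
unit clause [-2] forces x2=F; simplify:
  drop 2 from [2, 4] -> [4]
  drop 2 from [2, -4] -> [-4]
  satisfied 1 clause(s); 2 remain; assigned so far: [1, 2, 3]
unit clause [4] forces x4=T; simplify:
  drop -4 from [-4] -> [] (empty!)
  satisfied 1 clause(s); 1 remain; assigned so far: [1, 2, 3, 4]
CONFLICT (empty clause)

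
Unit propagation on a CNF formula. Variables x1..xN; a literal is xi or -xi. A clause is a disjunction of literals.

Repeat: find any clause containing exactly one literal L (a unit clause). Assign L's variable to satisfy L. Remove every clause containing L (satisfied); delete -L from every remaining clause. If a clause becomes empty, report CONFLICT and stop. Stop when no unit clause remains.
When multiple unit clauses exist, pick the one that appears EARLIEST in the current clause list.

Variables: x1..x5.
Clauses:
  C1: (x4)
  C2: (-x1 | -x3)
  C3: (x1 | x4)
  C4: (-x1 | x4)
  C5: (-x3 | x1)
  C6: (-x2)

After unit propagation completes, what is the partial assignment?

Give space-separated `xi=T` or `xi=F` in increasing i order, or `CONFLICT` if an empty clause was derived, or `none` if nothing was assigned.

Answer: x2=F x4=T

Derivation:
unit clause [4] forces x4=T; simplify:
  satisfied 3 clause(s); 3 remain; assigned so far: [4]
unit clause [-2] forces x2=F; simplify:
  satisfied 1 clause(s); 2 remain; assigned so far: [2, 4]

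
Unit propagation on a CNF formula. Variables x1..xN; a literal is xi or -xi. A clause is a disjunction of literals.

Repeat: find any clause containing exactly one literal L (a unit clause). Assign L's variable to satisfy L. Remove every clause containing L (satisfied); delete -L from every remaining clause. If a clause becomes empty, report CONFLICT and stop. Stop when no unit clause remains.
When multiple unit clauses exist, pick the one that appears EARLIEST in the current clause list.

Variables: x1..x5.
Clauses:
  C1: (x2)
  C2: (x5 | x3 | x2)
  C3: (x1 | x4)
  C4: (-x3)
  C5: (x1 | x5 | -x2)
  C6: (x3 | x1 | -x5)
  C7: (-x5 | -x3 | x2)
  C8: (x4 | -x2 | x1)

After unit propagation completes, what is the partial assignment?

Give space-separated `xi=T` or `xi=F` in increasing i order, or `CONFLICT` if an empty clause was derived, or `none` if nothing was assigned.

unit clause [2] forces x2=T; simplify:
  drop -2 from [1, 5, -2] -> [1, 5]
  drop -2 from [4, -2, 1] -> [4, 1]
  satisfied 3 clause(s); 5 remain; assigned so far: [2]
unit clause [-3] forces x3=F; simplify:
  drop 3 from [3, 1, -5] -> [1, -5]
  satisfied 1 clause(s); 4 remain; assigned so far: [2, 3]

Answer: x2=T x3=F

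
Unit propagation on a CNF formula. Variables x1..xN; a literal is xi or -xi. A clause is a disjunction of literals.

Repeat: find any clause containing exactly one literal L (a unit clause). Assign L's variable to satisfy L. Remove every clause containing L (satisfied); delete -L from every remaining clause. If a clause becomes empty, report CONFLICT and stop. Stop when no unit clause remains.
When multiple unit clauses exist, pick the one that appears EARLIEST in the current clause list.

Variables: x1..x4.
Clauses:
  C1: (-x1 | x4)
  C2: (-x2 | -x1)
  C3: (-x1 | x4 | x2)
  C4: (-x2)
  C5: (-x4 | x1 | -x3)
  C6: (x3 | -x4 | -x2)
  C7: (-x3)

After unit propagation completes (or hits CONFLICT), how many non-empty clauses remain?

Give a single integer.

Answer: 2

Derivation:
unit clause [-2] forces x2=F; simplify:
  drop 2 from [-1, 4, 2] -> [-1, 4]
  satisfied 3 clause(s); 4 remain; assigned so far: [2]
unit clause [-3] forces x3=F; simplify:
  satisfied 2 clause(s); 2 remain; assigned so far: [2, 3]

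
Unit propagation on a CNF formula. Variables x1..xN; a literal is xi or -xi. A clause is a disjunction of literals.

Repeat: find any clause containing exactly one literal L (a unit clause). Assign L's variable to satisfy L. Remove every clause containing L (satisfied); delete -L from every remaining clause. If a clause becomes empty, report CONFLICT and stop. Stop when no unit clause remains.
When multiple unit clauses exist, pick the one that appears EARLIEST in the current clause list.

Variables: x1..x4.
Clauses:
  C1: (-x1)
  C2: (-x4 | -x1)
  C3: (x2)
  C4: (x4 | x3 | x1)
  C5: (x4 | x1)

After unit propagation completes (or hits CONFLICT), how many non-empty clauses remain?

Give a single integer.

Answer: 0

Derivation:
unit clause [-1] forces x1=F; simplify:
  drop 1 from [4, 3, 1] -> [4, 3]
  drop 1 from [4, 1] -> [4]
  satisfied 2 clause(s); 3 remain; assigned so far: [1]
unit clause [2] forces x2=T; simplify:
  satisfied 1 clause(s); 2 remain; assigned so far: [1, 2]
unit clause [4] forces x4=T; simplify:
  satisfied 2 clause(s); 0 remain; assigned so far: [1, 2, 4]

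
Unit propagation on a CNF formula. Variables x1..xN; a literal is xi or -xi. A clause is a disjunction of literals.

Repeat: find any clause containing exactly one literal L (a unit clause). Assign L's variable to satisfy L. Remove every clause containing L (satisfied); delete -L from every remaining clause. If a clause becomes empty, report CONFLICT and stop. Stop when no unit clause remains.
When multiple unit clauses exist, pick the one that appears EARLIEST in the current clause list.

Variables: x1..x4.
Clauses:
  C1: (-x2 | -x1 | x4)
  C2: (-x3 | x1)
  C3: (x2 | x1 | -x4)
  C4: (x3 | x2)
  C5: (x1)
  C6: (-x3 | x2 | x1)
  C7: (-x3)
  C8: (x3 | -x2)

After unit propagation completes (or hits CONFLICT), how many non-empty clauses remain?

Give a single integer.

unit clause [1] forces x1=T; simplify:
  drop -1 from [-2, -1, 4] -> [-2, 4]
  satisfied 4 clause(s); 4 remain; assigned so far: [1]
unit clause [-3] forces x3=F; simplify:
  drop 3 from [3, 2] -> [2]
  drop 3 from [3, -2] -> [-2]
  satisfied 1 clause(s); 3 remain; assigned so far: [1, 3]
unit clause [2] forces x2=T; simplify:
  drop -2 from [-2, 4] -> [4]
  drop -2 from [-2] -> [] (empty!)
  satisfied 1 clause(s); 2 remain; assigned so far: [1, 2, 3]
CONFLICT (empty clause)

Answer: 1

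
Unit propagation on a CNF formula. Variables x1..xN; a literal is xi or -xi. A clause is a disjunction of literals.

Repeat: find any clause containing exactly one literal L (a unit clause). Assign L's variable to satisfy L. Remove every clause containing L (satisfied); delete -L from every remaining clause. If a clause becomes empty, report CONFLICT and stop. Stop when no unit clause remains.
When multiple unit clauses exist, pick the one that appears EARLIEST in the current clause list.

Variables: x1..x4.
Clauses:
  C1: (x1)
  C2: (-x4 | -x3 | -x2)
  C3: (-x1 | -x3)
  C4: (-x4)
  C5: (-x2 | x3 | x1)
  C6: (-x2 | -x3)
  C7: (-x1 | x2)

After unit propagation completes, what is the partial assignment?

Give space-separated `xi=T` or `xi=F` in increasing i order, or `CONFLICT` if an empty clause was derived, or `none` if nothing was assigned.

Answer: x1=T x2=T x3=F x4=F

Derivation:
unit clause [1] forces x1=T; simplify:
  drop -1 from [-1, -3] -> [-3]
  drop -1 from [-1, 2] -> [2]
  satisfied 2 clause(s); 5 remain; assigned so far: [1]
unit clause [-3] forces x3=F; simplify:
  satisfied 3 clause(s); 2 remain; assigned so far: [1, 3]
unit clause [-4] forces x4=F; simplify:
  satisfied 1 clause(s); 1 remain; assigned so far: [1, 3, 4]
unit clause [2] forces x2=T; simplify:
  satisfied 1 clause(s); 0 remain; assigned so far: [1, 2, 3, 4]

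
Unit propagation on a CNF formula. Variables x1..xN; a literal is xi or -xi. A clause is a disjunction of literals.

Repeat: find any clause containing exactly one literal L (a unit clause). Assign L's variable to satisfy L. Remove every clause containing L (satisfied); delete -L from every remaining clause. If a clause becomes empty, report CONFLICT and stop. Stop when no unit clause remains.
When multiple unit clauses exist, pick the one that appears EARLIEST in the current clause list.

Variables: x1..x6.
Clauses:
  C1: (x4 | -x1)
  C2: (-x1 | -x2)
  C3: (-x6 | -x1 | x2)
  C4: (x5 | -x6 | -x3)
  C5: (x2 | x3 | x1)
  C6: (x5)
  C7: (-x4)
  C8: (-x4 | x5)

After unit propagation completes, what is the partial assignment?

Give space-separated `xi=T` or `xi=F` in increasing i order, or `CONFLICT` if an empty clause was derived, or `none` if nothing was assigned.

Answer: x1=F x4=F x5=T

Derivation:
unit clause [5] forces x5=T; simplify:
  satisfied 3 clause(s); 5 remain; assigned so far: [5]
unit clause [-4] forces x4=F; simplify:
  drop 4 from [4, -1] -> [-1]
  satisfied 1 clause(s); 4 remain; assigned so far: [4, 5]
unit clause [-1] forces x1=F; simplify:
  drop 1 from [2, 3, 1] -> [2, 3]
  satisfied 3 clause(s); 1 remain; assigned so far: [1, 4, 5]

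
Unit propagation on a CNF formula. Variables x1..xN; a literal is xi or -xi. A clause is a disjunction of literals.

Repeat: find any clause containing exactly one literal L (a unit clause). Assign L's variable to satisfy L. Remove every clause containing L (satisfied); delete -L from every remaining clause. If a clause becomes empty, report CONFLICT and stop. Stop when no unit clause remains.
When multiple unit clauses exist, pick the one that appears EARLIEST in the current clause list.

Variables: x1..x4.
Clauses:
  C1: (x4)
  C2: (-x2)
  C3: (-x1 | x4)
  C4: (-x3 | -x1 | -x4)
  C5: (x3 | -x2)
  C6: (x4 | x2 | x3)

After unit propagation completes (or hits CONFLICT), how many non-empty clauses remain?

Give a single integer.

Answer: 1

Derivation:
unit clause [4] forces x4=T; simplify:
  drop -4 from [-3, -1, -4] -> [-3, -1]
  satisfied 3 clause(s); 3 remain; assigned so far: [4]
unit clause [-2] forces x2=F; simplify:
  satisfied 2 clause(s); 1 remain; assigned so far: [2, 4]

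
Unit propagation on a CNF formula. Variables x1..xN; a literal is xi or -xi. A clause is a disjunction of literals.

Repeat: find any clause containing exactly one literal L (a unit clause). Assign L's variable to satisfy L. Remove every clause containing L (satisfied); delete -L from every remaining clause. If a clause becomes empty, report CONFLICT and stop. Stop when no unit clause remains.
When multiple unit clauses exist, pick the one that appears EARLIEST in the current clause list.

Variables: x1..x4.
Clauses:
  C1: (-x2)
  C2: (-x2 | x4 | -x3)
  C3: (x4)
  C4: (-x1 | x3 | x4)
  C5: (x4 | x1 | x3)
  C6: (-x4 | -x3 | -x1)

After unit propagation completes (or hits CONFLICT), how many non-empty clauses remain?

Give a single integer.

Answer: 1

Derivation:
unit clause [-2] forces x2=F; simplify:
  satisfied 2 clause(s); 4 remain; assigned so far: [2]
unit clause [4] forces x4=T; simplify:
  drop -4 from [-4, -3, -1] -> [-3, -1]
  satisfied 3 clause(s); 1 remain; assigned so far: [2, 4]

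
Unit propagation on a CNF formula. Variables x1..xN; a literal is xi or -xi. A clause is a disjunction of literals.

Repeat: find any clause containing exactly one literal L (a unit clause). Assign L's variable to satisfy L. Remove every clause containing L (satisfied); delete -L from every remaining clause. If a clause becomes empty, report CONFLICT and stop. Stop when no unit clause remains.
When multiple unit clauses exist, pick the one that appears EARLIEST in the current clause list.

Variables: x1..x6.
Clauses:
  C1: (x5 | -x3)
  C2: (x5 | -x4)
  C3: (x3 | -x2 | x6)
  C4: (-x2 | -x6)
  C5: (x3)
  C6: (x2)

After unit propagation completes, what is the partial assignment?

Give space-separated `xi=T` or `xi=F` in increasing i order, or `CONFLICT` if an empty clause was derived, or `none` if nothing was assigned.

unit clause [3] forces x3=T; simplify:
  drop -3 from [5, -3] -> [5]
  satisfied 2 clause(s); 4 remain; assigned so far: [3]
unit clause [5] forces x5=T; simplify:
  satisfied 2 clause(s); 2 remain; assigned so far: [3, 5]
unit clause [2] forces x2=T; simplify:
  drop -2 from [-2, -6] -> [-6]
  satisfied 1 clause(s); 1 remain; assigned so far: [2, 3, 5]
unit clause [-6] forces x6=F; simplify:
  satisfied 1 clause(s); 0 remain; assigned so far: [2, 3, 5, 6]

Answer: x2=T x3=T x5=T x6=F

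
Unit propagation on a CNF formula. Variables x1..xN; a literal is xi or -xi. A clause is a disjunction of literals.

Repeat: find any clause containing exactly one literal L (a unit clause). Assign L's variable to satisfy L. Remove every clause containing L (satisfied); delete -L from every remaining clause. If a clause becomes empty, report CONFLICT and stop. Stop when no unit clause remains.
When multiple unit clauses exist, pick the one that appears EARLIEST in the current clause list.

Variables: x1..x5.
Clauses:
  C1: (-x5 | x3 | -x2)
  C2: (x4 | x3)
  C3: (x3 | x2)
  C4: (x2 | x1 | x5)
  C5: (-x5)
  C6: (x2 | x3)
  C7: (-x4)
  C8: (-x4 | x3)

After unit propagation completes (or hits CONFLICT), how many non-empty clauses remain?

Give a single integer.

unit clause [-5] forces x5=F; simplify:
  drop 5 from [2, 1, 5] -> [2, 1]
  satisfied 2 clause(s); 6 remain; assigned so far: [5]
unit clause [-4] forces x4=F; simplify:
  drop 4 from [4, 3] -> [3]
  satisfied 2 clause(s); 4 remain; assigned so far: [4, 5]
unit clause [3] forces x3=T; simplify:
  satisfied 3 clause(s); 1 remain; assigned so far: [3, 4, 5]

Answer: 1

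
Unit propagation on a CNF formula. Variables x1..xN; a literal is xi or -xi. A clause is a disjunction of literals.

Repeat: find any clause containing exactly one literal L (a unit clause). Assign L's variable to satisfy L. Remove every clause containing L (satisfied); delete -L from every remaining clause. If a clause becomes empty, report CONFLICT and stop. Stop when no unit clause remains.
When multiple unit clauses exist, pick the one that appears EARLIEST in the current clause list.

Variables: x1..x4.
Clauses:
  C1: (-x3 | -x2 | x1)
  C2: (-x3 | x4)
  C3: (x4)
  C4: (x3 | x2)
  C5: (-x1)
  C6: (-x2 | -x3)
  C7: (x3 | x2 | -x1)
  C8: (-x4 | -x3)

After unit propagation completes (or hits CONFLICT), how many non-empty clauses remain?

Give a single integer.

Answer: 0

Derivation:
unit clause [4] forces x4=T; simplify:
  drop -4 from [-4, -3] -> [-3]
  satisfied 2 clause(s); 6 remain; assigned so far: [4]
unit clause [-1] forces x1=F; simplify:
  drop 1 from [-3, -2, 1] -> [-3, -2]
  satisfied 2 clause(s); 4 remain; assigned so far: [1, 4]
unit clause [-3] forces x3=F; simplify:
  drop 3 from [3, 2] -> [2]
  satisfied 3 clause(s); 1 remain; assigned so far: [1, 3, 4]
unit clause [2] forces x2=T; simplify:
  satisfied 1 clause(s); 0 remain; assigned so far: [1, 2, 3, 4]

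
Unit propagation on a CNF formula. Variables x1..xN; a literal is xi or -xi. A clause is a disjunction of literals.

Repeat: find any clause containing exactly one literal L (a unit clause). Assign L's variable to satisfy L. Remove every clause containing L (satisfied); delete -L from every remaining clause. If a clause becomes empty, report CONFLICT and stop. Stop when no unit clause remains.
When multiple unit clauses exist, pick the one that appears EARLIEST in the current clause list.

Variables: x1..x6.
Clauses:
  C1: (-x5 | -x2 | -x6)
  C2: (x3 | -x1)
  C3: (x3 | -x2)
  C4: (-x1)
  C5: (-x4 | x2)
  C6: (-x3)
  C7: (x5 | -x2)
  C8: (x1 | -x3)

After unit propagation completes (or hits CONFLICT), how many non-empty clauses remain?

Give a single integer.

unit clause [-1] forces x1=F; simplify:
  drop 1 from [1, -3] -> [-3]
  satisfied 2 clause(s); 6 remain; assigned so far: [1]
unit clause [-3] forces x3=F; simplify:
  drop 3 from [3, -2] -> [-2]
  satisfied 2 clause(s); 4 remain; assigned so far: [1, 3]
unit clause [-2] forces x2=F; simplify:
  drop 2 from [-4, 2] -> [-4]
  satisfied 3 clause(s); 1 remain; assigned so far: [1, 2, 3]
unit clause [-4] forces x4=F; simplify:
  satisfied 1 clause(s); 0 remain; assigned so far: [1, 2, 3, 4]

Answer: 0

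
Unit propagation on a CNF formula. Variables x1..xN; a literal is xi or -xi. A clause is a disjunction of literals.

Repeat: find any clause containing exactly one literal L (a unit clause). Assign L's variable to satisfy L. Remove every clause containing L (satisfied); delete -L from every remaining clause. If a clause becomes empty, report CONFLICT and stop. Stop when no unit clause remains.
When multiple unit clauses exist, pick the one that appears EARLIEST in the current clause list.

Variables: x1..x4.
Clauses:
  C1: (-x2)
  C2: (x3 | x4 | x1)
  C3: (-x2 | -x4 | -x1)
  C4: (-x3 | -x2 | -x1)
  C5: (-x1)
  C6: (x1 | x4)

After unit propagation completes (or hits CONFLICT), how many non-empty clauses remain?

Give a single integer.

Answer: 0

Derivation:
unit clause [-2] forces x2=F; simplify:
  satisfied 3 clause(s); 3 remain; assigned so far: [2]
unit clause [-1] forces x1=F; simplify:
  drop 1 from [3, 4, 1] -> [3, 4]
  drop 1 from [1, 4] -> [4]
  satisfied 1 clause(s); 2 remain; assigned so far: [1, 2]
unit clause [4] forces x4=T; simplify:
  satisfied 2 clause(s); 0 remain; assigned so far: [1, 2, 4]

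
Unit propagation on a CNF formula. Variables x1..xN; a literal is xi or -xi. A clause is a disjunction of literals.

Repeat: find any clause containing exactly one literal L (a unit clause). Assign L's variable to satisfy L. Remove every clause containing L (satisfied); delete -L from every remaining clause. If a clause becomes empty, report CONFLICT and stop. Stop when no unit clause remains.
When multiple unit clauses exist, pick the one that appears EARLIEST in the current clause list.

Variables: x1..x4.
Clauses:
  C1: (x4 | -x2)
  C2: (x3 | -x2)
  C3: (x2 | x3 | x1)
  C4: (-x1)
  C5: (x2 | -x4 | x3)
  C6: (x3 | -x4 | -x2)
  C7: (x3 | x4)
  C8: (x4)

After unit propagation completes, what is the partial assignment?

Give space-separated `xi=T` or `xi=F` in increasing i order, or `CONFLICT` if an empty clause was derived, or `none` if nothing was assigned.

unit clause [-1] forces x1=F; simplify:
  drop 1 from [2, 3, 1] -> [2, 3]
  satisfied 1 clause(s); 7 remain; assigned so far: [1]
unit clause [4] forces x4=T; simplify:
  drop -4 from [2, -4, 3] -> [2, 3]
  drop -4 from [3, -4, -2] -> [3, -2]
  satisfied 3 clause(s); 4 remain; assigned so far: [1, 4]

Answer: x1=F x4=T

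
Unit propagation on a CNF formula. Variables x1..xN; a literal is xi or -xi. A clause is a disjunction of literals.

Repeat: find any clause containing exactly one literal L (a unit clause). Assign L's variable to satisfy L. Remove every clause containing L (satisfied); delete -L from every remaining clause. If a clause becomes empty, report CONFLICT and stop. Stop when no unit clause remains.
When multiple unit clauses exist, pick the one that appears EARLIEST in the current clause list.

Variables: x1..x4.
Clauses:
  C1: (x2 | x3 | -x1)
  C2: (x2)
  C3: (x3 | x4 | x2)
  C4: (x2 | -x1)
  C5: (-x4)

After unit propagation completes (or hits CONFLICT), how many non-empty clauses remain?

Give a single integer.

Answer: 0

Derivation:
unit clause [2] forces x2=T; simplify:
  satisfied 4 clause(s); 1 remain; assigned so far: [2]
unit clause [-4] forces x4=F; simplify:
  satisfied 1 clause(s); 0 remain; assigned so far: [2, 4]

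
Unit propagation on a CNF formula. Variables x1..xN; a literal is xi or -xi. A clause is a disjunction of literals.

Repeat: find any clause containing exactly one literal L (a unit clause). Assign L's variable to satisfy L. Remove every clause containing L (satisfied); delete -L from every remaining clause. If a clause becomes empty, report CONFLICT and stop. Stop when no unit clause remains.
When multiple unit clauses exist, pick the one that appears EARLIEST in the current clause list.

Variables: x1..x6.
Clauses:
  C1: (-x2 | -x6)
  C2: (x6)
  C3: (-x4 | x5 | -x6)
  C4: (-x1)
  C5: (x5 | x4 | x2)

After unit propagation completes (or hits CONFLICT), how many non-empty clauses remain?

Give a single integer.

unit clause [6] forces x6=T; simplify:
  drop -6 from [-2, -6] -> [-2]
  drop -6 from [-4, 5, -6] -> [-4, 5]
  satisfied 1 clause(s); 4 remain; assigned so far: [6]
unit clause [-2] forces x2=F; simplify:
  drop 2 from [5, 4, 2] -> [5, 4]
  satisfied 1 clause(s); 3 remain; assigned so far: [2, 6]
unit clause [-1] forces x1=F; simplify:
  satisfied 1 clause(s); 2 remain; assigned so far: [1, 2, 6]

Answer: 2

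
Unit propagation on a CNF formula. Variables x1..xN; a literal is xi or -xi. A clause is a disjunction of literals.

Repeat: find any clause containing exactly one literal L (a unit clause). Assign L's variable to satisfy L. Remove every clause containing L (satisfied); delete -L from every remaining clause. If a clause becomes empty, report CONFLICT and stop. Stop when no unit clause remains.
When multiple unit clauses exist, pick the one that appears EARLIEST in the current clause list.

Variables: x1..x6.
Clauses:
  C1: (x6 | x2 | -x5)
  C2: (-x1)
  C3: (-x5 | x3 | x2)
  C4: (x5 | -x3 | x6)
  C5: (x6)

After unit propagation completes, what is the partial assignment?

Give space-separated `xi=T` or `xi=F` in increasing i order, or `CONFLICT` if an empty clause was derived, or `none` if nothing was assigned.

unit clause [-1] forces x1=F; simplify:
  satisfied 1 clause(s); 4 remain; assigned so far: [1]
unit clause [6] forces x6=T; simplify:
  satisfied 3 clause(s); 1 remain; assigned so far: [1, 6]

Answer: x1=F x6=T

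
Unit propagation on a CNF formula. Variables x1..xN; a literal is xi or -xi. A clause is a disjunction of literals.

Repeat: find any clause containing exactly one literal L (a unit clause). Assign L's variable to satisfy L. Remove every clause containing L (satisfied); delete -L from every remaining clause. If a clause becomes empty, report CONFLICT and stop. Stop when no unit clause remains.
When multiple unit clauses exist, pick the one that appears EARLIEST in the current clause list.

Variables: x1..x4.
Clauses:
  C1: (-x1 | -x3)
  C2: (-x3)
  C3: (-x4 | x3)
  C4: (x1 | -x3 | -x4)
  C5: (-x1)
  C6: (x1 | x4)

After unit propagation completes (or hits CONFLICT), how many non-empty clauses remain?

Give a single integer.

Answer: 0

Derivation:
unit clause [-3] forces x3=F; simplify:
  drop 3 from [-4, 3] -> [-4]
  satisfied 3 clause(s); 3 remain; assigned so far: [3]
unit clause [-4] forces x4=F; simplify:
  drop 4 from [1, 4] -> [1]
  satisfied 1 clause(s); 2 remain; assigned so far: [3, 4]
unit clause [-1] forces x1=F; simplify:
  drop 1 from [1] -> [] (empty!)
  satisfied 1 clause(s); 1 remain; assigned so far: [1, 3, 4]
CONFLICT (empty clause)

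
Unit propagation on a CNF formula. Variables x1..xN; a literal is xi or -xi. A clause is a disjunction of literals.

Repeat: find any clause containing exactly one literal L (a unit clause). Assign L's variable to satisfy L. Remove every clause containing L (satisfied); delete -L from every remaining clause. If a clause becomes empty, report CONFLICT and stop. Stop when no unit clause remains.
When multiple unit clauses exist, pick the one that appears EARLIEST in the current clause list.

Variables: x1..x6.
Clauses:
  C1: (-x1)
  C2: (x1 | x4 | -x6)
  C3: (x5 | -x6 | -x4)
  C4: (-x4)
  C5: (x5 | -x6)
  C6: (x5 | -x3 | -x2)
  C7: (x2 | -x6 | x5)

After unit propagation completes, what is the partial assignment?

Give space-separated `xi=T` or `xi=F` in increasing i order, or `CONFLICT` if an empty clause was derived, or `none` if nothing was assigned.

unit clause [-1] forces x1=F; simplify:
  drop 1 from [1, 4, -6] -> [4, -6]
  satisfied 1 clause(s); 6 remain; assigned so far: [1]
unit clause [-4] forces x4=F; simplify:
  drop 4 from [4, -6] -> [-6]
  satisfied 2 clause(s); 4 remain; assigned so far: [1, 4]
unit clause [-6] forces x6=F; simplify:
  satisfied 3 clause(s); 1 remain; assigned so far: [1, 4, 6]

Answer: x1=F x4=F x6=F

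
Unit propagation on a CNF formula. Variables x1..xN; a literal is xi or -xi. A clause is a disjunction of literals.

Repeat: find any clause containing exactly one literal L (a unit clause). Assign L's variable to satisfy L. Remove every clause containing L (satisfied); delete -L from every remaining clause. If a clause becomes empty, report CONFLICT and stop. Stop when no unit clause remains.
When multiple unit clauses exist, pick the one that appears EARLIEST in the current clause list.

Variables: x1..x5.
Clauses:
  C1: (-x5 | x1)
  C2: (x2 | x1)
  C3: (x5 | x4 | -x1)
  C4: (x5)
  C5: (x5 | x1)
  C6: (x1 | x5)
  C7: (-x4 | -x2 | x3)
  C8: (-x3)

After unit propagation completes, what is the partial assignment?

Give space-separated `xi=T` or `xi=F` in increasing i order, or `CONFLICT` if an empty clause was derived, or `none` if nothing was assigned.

unit clause [5] forces x5=T; simplify:
  drop -5 from [-5, 1] -> [1]
  satisfied 4 clause(s); 4 remain; assigned so far: [5]
unit clause [1] forces x1=T; simplify:
  satisfied 2 clause(s); 2 remain; assigned so far: [1, 5]
unit clause [-3] forces x3=F; simplify:
  drop 3 from [-4, -2, 3] -> [-4, -2]
  satisfied 1 clause(s); 1 remain; assigned so far: [1, 3, 5]

Answer: x1=T x3=F x5=T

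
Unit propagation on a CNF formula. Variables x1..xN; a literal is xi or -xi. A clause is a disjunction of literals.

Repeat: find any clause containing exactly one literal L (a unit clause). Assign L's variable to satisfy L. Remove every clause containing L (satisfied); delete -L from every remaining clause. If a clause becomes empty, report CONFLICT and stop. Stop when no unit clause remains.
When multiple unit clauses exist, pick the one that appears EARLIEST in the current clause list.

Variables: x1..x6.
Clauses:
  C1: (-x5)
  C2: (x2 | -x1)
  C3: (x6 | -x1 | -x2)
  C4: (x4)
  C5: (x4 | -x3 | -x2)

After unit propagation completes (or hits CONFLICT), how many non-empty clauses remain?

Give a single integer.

Answer: 2

Derivation:
unit clause [-5] forces x5=F; simplify:
  satisfied 1 clause(s); 4 remain; assigned so far: [5]
unit clause [4] forces x4=T; simplify:
  satisfied 2 clause(s); 2 remain; assigned so far: [4, 5]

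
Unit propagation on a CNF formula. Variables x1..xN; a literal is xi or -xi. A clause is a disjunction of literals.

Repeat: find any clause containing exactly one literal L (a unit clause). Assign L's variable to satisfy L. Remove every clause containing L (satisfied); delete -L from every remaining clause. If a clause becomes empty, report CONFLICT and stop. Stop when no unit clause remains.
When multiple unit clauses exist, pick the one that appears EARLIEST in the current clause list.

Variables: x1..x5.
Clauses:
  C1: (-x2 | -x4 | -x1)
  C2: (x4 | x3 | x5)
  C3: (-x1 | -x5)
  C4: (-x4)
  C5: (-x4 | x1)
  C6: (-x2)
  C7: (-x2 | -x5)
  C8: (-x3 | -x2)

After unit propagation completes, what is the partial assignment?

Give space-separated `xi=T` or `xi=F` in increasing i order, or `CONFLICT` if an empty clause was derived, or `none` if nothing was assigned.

Answer: x2=F x4=F

Derivation:
unit clause [-4] forces x4=F; simplify:
  drop 4 from [4, 3, 5] -> [3, 5]
  satisfied 3 clause(s); 5 remain; assigned so far: [4]
unit clause [-2] forces x2=F; simplify:
  satisfied 3 clause(s); 2 remain; assigned so far: [2, 4]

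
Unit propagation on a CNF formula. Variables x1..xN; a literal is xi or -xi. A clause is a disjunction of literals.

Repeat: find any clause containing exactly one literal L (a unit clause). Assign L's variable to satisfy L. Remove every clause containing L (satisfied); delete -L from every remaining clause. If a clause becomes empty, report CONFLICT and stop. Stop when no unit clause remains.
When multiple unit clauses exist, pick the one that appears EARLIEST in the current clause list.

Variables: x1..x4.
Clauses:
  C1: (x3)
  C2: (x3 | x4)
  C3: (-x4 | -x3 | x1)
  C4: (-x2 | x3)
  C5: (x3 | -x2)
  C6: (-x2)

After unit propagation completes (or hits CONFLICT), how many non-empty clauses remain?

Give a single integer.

unit clause [3] forces x3=T; simplify:
  drop -3 from [-4, -3, 1] -> [-4, 1]
  satisfied 4 clause(s); 2 remain; assigned so far: [3]
unit clause [-2] forces x2=F; simplify:
  satisfied 1 clause(s); 1 remain; assigned so far: [2, 3]

Answer: 1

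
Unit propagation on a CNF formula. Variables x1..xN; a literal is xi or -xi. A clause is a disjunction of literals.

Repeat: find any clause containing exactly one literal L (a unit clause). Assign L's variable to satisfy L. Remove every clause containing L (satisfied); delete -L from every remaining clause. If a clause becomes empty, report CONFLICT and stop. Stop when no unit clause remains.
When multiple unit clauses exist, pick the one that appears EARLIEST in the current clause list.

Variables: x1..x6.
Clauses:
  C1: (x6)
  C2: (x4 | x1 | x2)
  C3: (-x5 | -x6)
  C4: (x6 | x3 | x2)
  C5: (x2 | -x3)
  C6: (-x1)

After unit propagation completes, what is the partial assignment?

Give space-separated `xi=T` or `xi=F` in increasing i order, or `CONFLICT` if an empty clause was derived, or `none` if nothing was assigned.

Answer: x1=F x5=F x6=T

Derivation:
unit clause [6] forces x6=T; simplify:
  drop -6 from [-5, -6] -> [-5]
  satisfied 2 clause(s); 4 remain; assigned so far: [6]
unit clause [-5] forces x5=F; simplify:
  satisfied 1 clause(s); 3 remain; assigned so far: [5, 6]
unit clause [-1] forces x1=F; simplify:
  drop 1 from [4, 1, 2] -> [4, 2]
  satisfied 1 clause(s); 2 remain; assigned so far: [1, 5, 6]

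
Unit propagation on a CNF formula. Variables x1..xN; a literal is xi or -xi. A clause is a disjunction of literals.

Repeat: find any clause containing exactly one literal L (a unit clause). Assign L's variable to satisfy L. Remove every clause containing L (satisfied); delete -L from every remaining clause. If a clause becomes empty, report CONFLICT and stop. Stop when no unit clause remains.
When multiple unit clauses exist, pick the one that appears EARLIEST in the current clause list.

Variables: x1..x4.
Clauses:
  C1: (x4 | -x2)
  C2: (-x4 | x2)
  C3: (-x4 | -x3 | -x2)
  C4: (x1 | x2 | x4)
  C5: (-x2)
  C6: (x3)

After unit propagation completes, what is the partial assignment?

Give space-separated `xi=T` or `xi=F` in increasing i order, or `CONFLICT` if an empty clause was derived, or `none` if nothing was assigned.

unit clause [-2] forces x2=F; simplify:
  drop 2 from [-4, 2] -> [-4]
  drop 2 from [1, 2, 4] -> [1, 4]
  satisfied 3 clause(s); 3 remain; assigned so far: [2]
unit clause [-4] forces x4=F; simplify:
  drop 4 from [1, 4] -> [1]
  satisfied 1 clause(s); 2 remain; assigned so far: [2, 4]
unit clause [1] forces x1=T; simplify:
  satisfied 1 clause(s); 1 remain; assigned so far: [1, 2, 4]
unit clause [3] forces x3=T; simplify:
  satisfied 1 clause(s); 0 remain; assigned so far: [1, 2, 3, 4]

Answer: x1=T x2=F x3=T x4=F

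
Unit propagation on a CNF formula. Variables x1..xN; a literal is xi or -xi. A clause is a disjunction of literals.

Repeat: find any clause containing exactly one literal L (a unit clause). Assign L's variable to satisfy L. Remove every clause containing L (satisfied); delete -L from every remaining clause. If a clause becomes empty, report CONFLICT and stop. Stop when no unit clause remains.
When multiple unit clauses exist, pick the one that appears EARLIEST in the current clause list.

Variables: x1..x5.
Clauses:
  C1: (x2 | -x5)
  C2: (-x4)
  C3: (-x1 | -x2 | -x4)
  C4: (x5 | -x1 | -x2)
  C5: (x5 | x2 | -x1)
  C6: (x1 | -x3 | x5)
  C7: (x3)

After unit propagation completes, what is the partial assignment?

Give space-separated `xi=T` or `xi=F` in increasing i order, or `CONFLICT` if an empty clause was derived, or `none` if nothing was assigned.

unit clause [-4] forces x4=F; simplify:
  satisfied 2 clause(s); 5 remain; assigned so far: [4]
unit clause [3] forces x3=T; simplify:
  drop -3 from [1, -3, 5] -> [1, 5]
  satisfied 1 clause(s); 4 remain; assigned so far: [3, 4]

Answer: x3=T x4=F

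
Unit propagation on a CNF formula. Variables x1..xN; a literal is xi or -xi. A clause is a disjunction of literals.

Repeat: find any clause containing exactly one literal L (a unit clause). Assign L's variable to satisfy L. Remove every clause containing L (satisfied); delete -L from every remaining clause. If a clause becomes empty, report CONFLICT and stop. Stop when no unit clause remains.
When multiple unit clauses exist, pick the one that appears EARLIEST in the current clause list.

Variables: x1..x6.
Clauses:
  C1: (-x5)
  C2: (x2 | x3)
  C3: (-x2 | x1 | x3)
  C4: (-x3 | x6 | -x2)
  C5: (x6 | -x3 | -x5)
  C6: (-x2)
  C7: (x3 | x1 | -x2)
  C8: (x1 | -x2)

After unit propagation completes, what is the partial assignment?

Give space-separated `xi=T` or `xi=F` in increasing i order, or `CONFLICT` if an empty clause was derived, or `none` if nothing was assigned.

Answer: x2=F x3=T x5=F

Derivation:
unit clause [-5] forces x5=F; simplify:
  satisfied 2 clause(s); 6 remain; assigned so far: [5]
unit clause [-2] forces x2=F; simplify:
  drop 2 from [2, 3] -> [3]
  satisfied 5 clause(s); 1 remain; assigned so far: [2, 5]
unit clause [3] forces x3=T; simplify:
  satisfied 1 clause(s); 0 remain; assigned so far: [2, 3, 5]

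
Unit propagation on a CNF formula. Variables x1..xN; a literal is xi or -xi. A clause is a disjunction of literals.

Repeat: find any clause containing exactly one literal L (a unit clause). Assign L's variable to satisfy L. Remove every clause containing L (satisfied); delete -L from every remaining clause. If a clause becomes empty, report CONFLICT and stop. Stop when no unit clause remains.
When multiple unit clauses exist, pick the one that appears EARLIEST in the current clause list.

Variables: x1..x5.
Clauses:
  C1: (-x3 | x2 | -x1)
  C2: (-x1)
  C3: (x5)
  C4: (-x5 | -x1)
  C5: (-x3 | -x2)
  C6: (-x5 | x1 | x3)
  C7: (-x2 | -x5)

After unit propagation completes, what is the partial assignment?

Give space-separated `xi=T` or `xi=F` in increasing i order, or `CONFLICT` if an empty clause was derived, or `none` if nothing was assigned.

unit clause [-1] forces x1=F; simplify:
  drop 1 from [-5, 1, 3] -> [-5, 3]
  satisfied 3 clause(s); 4 remain; assigned so far: [1]
unit clause [5] forces x5=T; simplify:
  drop -5 from [-5, 3] -> [3]
  drop -5 from [-2, -5] -> [-2]
  satisfied 1 clause(s); 3 remain; assigned so far: [1, 5]
unit clause [3] forces x3=T; simplify:
  drop -3 from [-3, -2] -> [-2]
  satisfied 1 clause(s); 2 remain; assigned so far: [1, 3, 5]
unit clause [-2] forces x2=F; simplify:
  satisfied 2 clause(s); 0 remain; assigned so far: [1, 2, 3, 5]

Answer: x1=F x2=F x3=T x5=T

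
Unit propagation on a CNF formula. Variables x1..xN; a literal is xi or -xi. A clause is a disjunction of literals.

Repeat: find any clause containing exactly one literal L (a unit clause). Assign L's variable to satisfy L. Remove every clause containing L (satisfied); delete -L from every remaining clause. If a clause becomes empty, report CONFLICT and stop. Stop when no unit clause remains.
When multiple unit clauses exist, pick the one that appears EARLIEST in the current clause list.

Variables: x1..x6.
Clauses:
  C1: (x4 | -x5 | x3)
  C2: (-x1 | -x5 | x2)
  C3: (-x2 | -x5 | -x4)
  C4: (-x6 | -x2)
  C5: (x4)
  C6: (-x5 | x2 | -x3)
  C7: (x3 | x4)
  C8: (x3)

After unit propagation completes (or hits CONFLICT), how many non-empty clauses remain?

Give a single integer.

Answer: 4

Derivation:
unit clause [4] forces x4=T; simplify:
  drop -4 from [-2, -5, -4] -> [-2, -5]
  satisfied 3 clause(s); 5 remain; assigned so far: [4]
unit clause [3] forces x3=T; simplify:
  drop -3 from [-5, 2, -3] -> [-5, 2]
  satisfied 1 clause(s); 4 remain; assigned so far: [3, 4]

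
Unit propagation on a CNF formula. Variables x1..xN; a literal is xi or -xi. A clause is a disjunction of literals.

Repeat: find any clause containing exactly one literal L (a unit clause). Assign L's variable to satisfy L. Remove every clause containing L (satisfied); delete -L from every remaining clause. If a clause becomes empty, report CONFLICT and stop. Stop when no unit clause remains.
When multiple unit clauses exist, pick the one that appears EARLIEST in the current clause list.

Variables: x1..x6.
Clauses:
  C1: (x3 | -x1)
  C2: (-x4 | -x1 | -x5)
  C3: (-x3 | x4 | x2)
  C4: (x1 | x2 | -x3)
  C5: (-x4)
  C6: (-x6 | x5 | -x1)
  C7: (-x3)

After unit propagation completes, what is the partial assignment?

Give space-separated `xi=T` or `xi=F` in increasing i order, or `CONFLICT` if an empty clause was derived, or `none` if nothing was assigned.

unit clause [-4] forces x4=F; simplify:
  drop 4 from [-3, 4, 2] -> [-3, 2]
  satisfied 2 clause(s); 5 remain; assigned so far: [4]
unit clause [-3] forces x3=F; simplify:
  drop 3 from [3, -1] -> [-1]
  satisfied 3 clause(s); 2 remain; assigned so far: [3, 4]
unit clause [-1] forces x1=F; simplify:
  satisfied 2 clause(s); 0 remain; assigned so far: [1, 3, 4]

Answer: x1=F x3=F x4=F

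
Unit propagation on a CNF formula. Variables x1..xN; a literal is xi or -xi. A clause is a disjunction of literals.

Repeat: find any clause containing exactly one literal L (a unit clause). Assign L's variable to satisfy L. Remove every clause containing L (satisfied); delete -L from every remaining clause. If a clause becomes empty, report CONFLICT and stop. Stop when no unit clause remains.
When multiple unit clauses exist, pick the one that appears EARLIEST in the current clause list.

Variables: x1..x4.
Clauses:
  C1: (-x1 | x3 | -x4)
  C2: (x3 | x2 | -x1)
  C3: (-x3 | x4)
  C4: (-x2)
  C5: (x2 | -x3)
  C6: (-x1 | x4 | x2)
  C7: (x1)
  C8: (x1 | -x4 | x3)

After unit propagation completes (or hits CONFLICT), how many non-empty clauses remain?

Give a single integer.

unit clause [-2] forces x2=F; simplify:
  drop 2 from [3, 2, -1] -> [3, -1]
  drop 2 from [2, -3] -> [-3]
  drop 2 from [-1, 4, 2] -> [-1, 4]
  satisfied 1 clause(s); 7 remain; assigned so far: [2]
unit clause [-3] forces x3=F; simplify:
  drop 3 from [-1, 3, -4] -> [-1, -4]
  drop 3 from [3, -1] -> [-1]
  drop 3 from [1, -4, 3] -> [1, -4]
  satisfied 2 clause(s); 5 remain; assigned so far: [2, 3]
unit clause [-1] forces x1=F; simplify:
  drop 1 from [1] -> [] (empty!)
  drop 1 from [1, -4] -> [-4]
  satisfied 3 clause(s); 2 remain; assigned so far: [1, 2, 3]
CONFLICT (empty clause)

Answer: 1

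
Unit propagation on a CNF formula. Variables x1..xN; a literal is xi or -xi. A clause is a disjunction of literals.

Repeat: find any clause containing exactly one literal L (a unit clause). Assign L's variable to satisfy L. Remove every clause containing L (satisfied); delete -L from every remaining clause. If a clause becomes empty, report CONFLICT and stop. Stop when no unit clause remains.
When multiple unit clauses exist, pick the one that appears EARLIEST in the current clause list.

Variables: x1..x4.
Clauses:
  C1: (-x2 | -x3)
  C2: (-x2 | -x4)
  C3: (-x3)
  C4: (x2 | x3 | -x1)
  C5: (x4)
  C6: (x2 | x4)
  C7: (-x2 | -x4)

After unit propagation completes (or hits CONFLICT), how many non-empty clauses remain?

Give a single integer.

unit clause [-3] forces x3=F; simplify:
  drop 3 from [2, 3, -1] -> [2, -1]
  satisfied 2 clause(s); 5 remain; assigned so far: [3]
unit clause [4] forces x4=T; simplify:
  drop -4 from [-2, -4] -> [-2]
  drop -4 from [-2, -4] -> [-2]
  satisfied 2 clause(s); 3 remain; assigned so far: [3, 4]
unit clause [-2] forces x2=F; simplify:
  drop 2 from [2, -1] -> [-1]
  satisfied 2 clause(s); 1 remain; assigned so far: [2, 3, 4]
unit clause [-1] forces x1=F; simplify:
  satisfied 1 clause(s); 0 remain; assigned so far: [1, 2, 3, 4]

Answer: 0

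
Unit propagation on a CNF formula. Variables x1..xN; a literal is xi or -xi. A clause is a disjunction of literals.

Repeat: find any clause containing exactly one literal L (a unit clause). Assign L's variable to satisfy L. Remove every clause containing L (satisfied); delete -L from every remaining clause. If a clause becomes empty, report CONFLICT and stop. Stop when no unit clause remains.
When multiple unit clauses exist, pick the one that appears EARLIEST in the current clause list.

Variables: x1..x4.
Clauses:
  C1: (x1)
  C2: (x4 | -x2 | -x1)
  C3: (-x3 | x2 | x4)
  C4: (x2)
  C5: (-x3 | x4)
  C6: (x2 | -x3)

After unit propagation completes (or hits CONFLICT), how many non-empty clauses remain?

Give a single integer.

Answer: 0

Derivation:
unit clause [1] forces x1=T; simplify:
  drop -1 from [4, -2, -1] -> [4, -2]
  satisfied 1 clause(s); 5 remain; assigned so far: [1]
unit clause [2] forces x2=T; simplify:
  drop -2 from [4, -2] -> [4]
  satisfied 3 clause(s); 2 remain; assigned so far: [1, 2]
unit clause [4] forces x4=T; simplify:
  satisfied 2 clause(s); 0 remain; assigned so far: [1, 2, 4]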